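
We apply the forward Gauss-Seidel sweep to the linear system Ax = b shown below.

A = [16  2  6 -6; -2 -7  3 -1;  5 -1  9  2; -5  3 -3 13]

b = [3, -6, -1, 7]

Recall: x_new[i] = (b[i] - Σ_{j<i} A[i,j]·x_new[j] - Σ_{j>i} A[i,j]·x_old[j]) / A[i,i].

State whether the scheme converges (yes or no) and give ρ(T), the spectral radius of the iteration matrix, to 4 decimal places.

yes, ρ = 0.5904

Let D = diag(16, -7, 9, 13); L, U the strict triangles.
T_GS = -(D+L)⁻¹U: row 0 first, T[0,3] = -(-6)/(16) = +0.3750; later rows by forward substitution.
  T[0,:] = [+0.0000 -0.1250 -0.3750 +0.3750]
  T[1,:] = [+0.0000 +0.0357 +0.5357 -0.2500]
  T[2,:] = [+0.0000 +0.0734 +0.2679 -0.4583]
  T[3,:] = [+0.0000 -0.0394 -0.2060 +0.0962]
|λ(T)| sorted: 0.5904, 0.1319, 0.0588, 0.0000.
ρ(T) = max|λ| = 0.5904; 0.5904 < 1: convergent.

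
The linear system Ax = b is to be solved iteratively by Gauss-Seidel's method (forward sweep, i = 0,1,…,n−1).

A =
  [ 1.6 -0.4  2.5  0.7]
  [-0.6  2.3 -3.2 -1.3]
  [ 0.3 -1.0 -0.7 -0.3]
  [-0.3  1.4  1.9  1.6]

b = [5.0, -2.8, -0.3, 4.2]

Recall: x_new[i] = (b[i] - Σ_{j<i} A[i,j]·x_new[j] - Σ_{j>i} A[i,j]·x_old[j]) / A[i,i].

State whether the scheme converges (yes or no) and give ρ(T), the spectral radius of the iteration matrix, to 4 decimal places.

Let D = diag(1.6, 2.3, -0.7, 1.6); L, U the strict triangles.
GS T = -(D+L)⁻¹U: row 0 first, T[0,2] = -(2.5)/(1.6) = -1.5625; later rows by forward substitution.
  T[0,:] = [+0.0000 +0.2500 -1.5625 -0.4375]
  T[1,:] = [+0.0000 +0.0652 +0.9837 +0.4511]
  T[2,:] = [+0.0000 +0.0140 -2.0749 -1.2605]
  T[3,:] = [+0.0000 -0.0268 +1.3103 +1.0201]
|λ(T)| sorted: 1.3895, 0.3409, 0.0590, 0.0000.
ρ(T) = max|λ| = 1.3895; 1.3895 > 1 ⇒ diverges.

no, ρ = 1.3895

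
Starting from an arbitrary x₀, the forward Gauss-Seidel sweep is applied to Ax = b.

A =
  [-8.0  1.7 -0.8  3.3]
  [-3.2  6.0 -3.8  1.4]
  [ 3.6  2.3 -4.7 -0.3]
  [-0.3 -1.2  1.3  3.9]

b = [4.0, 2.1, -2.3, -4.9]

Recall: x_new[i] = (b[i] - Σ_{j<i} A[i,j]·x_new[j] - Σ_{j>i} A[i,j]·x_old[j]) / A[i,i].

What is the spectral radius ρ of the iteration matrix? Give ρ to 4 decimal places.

0.5359

Diagonal D = diag(-8, 6, -4.7, 3.9); L, U strict lower/upper.
GS T = -(D+L)⁻¹U: row 0 first, T[0,3] = -(3.3)/(-8) = +0.4125; later rows by forward substitution.
  T[0,:] = [+0.0000  +0.2125  -0.1000  +0.4125]
  T[1,:] = [+0.0000  +0.1133  +0.5800  -0.0133]
  T[2,:] = [+0.0000  +0.2182  +0.2072  +0.2456]
  T[3,:] = [+0.0000  -0.0215  +0.1017  -0.0542]
|roots of det(T-λI)|: 0.5359, 0.2741, 0.0045, 0.0000.
spectral radius ρ = 0.5359; 0.5359 < 1: convergent.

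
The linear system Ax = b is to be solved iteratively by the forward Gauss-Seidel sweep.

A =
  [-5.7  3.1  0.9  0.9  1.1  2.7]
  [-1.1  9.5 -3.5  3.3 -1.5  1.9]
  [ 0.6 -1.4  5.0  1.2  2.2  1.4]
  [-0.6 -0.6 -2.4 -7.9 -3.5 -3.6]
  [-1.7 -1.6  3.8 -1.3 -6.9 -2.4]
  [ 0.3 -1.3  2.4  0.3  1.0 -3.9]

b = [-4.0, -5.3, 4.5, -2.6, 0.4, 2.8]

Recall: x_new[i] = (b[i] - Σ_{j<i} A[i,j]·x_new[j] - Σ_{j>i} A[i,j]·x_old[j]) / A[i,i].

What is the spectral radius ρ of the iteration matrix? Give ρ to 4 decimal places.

0.9293

Diagonal D = diag(-5.7, 9.5, 5, -7.9, -6.9, -3.9); L, U strict lower/upper.
Gauss-Seidel: T = -(D+L)⁻¹U, row 0 first, T[0,3] = -(0.9)/(-5.7) = +0.1579; later rows by forward substitution.
  T[0,:] = [+0.0000, +0.5439, +0.1579, +0.1579, +0.1930, +0.4737]
  T[1,:] = [+0.0000, +0.0630, +0.3867, -0.3291, +0.1802, -0.1452]
  T[2,:] = [+0.0000, -0.0476, +0.0893, -0.3511, -0.4127, -0.3775]
  T[3,:] = [+0.0000, -0.0316, -0.0685, +0.1197, -0.3460, -0.3660]
  T[4,:] = [+0.0000, -0.1689, -0.0665, -0.1785, -0.2514, -0.5698]
  T[5,:] = [+0.0000, -0.0542, -0.0841, -0.1308, -0.3903, -0.3217]
|eigenvalues of T|: 0.9293, 0.2779, 0.2779, 0.0891, 0.0891, 0.0000.
ρ = 0.9293; 0.9293 < 1: convergent.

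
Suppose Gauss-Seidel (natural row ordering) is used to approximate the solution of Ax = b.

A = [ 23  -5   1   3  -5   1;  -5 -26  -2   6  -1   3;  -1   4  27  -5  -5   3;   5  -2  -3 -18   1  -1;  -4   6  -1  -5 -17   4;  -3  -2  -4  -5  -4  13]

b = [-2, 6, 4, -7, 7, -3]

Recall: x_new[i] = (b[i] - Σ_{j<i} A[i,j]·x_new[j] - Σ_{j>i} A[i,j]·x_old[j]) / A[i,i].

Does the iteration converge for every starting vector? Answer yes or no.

Let D = diag(23, -26, 27, -18, -17, 13); L, U the strict triangles.
GS T = -(D+L)⁻¹U: row 0 first, T[0,2] = -(1)/(23) = -0.0435; later rows by forward substitution.
  T[0,:] = [+0.0000  +0.2174  -0.0435  -0.1304  +0.2174  -0.0435]
  T[1,:] = [+0.0000  -0.0418  -0.0686  +0.2559  -0.0803  +0.1237]
  T[2,:] = [+0.0000  +0.0142  +0.0085  +0.1425  +0.2051  -0.1311]
  T[3,:] = [+0.0000  +0.0627  -0.0059  -0.0884  +0.0907  -0.0595]
  T[4,:] = [+0.0000  -0.0852  -0.0127  +0.1386  -0.1182  +0.3144]
  T[5,:] = [+0.0000  +0.0460  -0.0241  +0.0617  +0.0994  +0.0425]
|eigenvalues of T|: 0.3495, 0.1516, 0.0973, 0.0713, 0.0254, 0.0000.
ρ = 0.3495; 0.3495 < 1: convergent.

yes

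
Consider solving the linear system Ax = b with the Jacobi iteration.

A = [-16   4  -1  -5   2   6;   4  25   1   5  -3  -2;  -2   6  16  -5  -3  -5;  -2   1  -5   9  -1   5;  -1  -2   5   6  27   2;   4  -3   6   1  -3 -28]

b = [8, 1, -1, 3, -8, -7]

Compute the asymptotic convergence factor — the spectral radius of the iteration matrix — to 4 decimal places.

0.5056

A = D + L + U where D = diag(-16, 25, 16, 9, 27, -28).
T_J = -D⁻¹(L+U): T[3,5] = -(5)/(9) = -0.5556; T[3,3] = 0.
  T[0,:] = [+0.0000, +0.2500, -0.0625, -0.3125, +0.1250, +0.3750]
  T[1,:] = [-0.1600, +0.0000, -0.0400, -0.2000, +0.1200, +0.0800]
  T[2,:] = [+0.1250, -0.3750, +0.0000, +0.3125, +0.1875, +0.3125]
  T[3,:] = [+0.2222, -0.1111, +0.5556, +0.0000, +0.1111, -0.5556]
  T[4,:] = [+0.0370, +0.0741, -0.1852, -0.2222, +0.0000, -0.0741]
  T[5,:] = [+0.1429, -0.1071, +0.2143, +0.0357, -0.1071, +0.0000]
eigenvalue magnitudes: 0.5056, 0.3901, 0.3901, 0.3681, 0.2593, 0.2593.
spectral radius ρ = 0.5056; 0.5056 < 1: convergent.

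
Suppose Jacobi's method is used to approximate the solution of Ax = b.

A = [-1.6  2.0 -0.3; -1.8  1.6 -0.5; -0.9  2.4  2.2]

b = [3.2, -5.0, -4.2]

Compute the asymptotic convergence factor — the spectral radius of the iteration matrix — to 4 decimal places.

1.1520

Write A = D+L+U with D = diag(-1.6, 1.6, 2.2).
Jacobi T = -D⁻¹(L+U): T[0,2] = -(-0.3)/(-1.6) = -0.1875; T[0,0] = 0.
  T[0,:] = [+0.0000  +1.2500  -0.1875]
  T[1,:] = [+1.1250  +0.0000  +0.3125]
  T[2,:] = [+0.4091  -1.0909  +0.0000]
moduli |λ_i(T)| = 1.1520, 0.5818, 0.5818.
spectral radius ρ = 1.1520; 1.1520 > 1: divergent.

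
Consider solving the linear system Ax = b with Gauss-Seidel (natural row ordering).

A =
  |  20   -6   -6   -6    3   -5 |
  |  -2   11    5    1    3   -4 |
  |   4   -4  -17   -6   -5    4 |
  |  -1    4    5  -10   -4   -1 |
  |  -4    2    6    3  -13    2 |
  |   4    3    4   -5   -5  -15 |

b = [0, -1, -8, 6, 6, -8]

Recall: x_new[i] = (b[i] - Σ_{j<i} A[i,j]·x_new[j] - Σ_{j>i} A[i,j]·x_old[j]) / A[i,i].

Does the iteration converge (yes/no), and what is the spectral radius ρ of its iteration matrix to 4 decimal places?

yes, ρ = 0.8314

A = D + L + U where D = diag(20, 11, -17, -10, -13, -15).
Gauss-Seidel: T = -(D+L)⁻¹U, row 0 first, T[0,2] = -(-6)/(20) = +0.3000; later rows by forward substitution.
  T[0,:] = [+0.0000, +0.3000, +0.3000, +0.3000, -0.1500, +0.2500]
  T[1,:] = [+0.0000, +0.0545, -0.4000, -0.0364, -0.3000, +0.4091]
  T[2,:] = [+0.0000, +0.0578, +0.1647, -0.2738, -0.2588, +0.1979]
  T[3,:] = [+0.0000, +0.0207, -0.1076, -0.1814, -0.6344, +0.1376]
  T[4,:] = [+0.0000, -0.0525, -0.1027, -0.2661, -0.2659, +0.2629]
  T[5,:] = [+0.0000, +0.1169, +0.1140, +0.1489, +0.1311, +0.0677]
eigenvalue magnitudes: 0.8314, 0.3082, 0.3082, 0.1000, 0.1000, 0.0000.
ρ = 0.8314; 0.8314 < 1: convergent.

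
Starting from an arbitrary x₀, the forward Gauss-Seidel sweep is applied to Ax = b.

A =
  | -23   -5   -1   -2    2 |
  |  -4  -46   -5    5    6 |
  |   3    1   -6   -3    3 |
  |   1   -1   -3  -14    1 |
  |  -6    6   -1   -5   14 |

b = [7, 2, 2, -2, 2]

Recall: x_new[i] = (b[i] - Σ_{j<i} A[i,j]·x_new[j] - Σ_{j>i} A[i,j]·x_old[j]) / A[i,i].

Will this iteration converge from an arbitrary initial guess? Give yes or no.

yes

A = D + L + U where D = diag(-23, -46, -6, -14, 14).
GS T = -(D+L)⁻¹U: row 0 first, T[0,1] = -(-5)/(-23) = -0.2174; later rows by forward substitution.
  T[0,:] = [+0.0000, -0.2174, -0.0435, -0.0870, +0.0870]
  T[1,:] = [+0.0000, +0.0189, -0.1049, +0.1163, +0.1229]
  T[2,:] = [+0.0000, -0.1055, -0.0392, -0.5241, +0.5640]
  T[3,:] = [+0.0000, +0.0057, +0.0128, +0.0978, -0.0520]
  T[4,:] = [+0.0000, -0.1068, +0.0281, -0.0896, +0.0063]
eigenvalue magnitudes: 0.2172, 0.1631, 0.1631, 0.0626, 0.0000.
ρ(T) = max|λ| = 0.2172; 0.2172 < 1: convergent.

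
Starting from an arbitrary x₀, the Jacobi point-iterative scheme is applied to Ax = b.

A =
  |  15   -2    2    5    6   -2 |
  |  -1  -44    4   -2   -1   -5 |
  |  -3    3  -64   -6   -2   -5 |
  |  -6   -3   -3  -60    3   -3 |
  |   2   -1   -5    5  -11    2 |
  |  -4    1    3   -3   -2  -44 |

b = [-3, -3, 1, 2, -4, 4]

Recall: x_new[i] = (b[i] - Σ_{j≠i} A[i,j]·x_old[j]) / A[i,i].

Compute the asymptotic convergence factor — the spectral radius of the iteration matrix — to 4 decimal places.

Write A = D+L+U with D = diag(15, -44, -64, -60, -11, -44).
Jacobi T = -D⁻¹(L+U): T[5,1] = -(1)/(-44) = +0.0227; T[5,5] = 0.
  T[0,:] = [+0.0000, +0.1333, -0.1333, -0.3333, -0.4000, +0.1333]
  T[1,:] = [-0.0227, +0.0000, +0.0909, -0.0455, -0.0227, -0.1136]
  T[2,:] = [-0.0469, +0.0469, +0.0000, -0.0938, -0.0312, -0.0781]
  T[3,:] = [-0.1000, -0.0500, -0.0500, +0.0000, +0.0500, -0.0500]
  T[4,:] = [+0.1818, -0.0909, -0.4545, +0.4545, +0.0000, +0.1818]
  T[5,:] = [-0.0909, +0.0227, +0.0682, -0.0682, -0.0455, +0.0000]
|λ(T)| sorted: 0.2683, 0.2164, 0.2164, 0.1100, 0.1100, 0.0989.
ρ(T) = max|λ| = 0.2683; 0.2683 < 1: convergent.

0.2683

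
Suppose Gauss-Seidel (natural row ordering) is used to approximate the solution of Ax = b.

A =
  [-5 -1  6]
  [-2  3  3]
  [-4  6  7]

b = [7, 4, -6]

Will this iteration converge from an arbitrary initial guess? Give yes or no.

Diagonal D = diag(-5, 3, 7); L, U strict lower/upper.
GS T = -(D+L)⁻¹U: row 0 first, T[0,2] = -(6)/(-5) = +1.2000; later rows by forward substitution.
  T[0,:] = [+0.0000 -0.2000 +1.2000]
  T[1,:] = [+0.0000 -0.1333 -0.2000]
  T[2,:] = [+0.0000 +0.0000 +0.8571]
|eigenvalues of T|: 0.8571, 0.1333, 0.0000.
ρ(T) = max|λ| = 0.8571; 0.8571 < 1: convergent.

yes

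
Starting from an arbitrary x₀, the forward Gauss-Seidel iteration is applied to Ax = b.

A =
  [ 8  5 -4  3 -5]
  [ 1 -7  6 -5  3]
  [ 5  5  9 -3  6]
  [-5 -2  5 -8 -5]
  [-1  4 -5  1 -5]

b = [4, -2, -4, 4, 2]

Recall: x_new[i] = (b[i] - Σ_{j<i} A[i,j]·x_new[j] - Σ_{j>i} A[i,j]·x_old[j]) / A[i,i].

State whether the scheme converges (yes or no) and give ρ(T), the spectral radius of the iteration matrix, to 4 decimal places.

Split A = D + L + U, D = diag(8, -7, 9, -8, -5).
Gauss-Seidel: T = -(D+L)⁻¹U, row 0 first, T[0,2] = -(-4)/(8) = +0.5000; later rows by forward substitution.
  T[0,:] = [+0.0000, -0.6250, +0.5000, -0.3750, +0.6250]
  T[1,:] = [+0.0000, -0.0893, +0.9286, -0.7679, +0.5179]
  T[2,:] = [+0.0000, +0.3968, -0.7937, +0.9683, -1.3016]
  T[3,:] = [+0.0000, +0.6610, -1.0407, +1.0315, -1.9586]
  T[4,:] = [+0.0000, -0.2111, +1.2284, -1.3012, +1.1992]
eigenvalue magnitudes: 1.5368, 0.2643, 0.2344, 0.2344, 0.0000.
ρ(T) = max|λ| = 1.5368; 1.5368 > 1: divergent.

no, ρ = 1.5368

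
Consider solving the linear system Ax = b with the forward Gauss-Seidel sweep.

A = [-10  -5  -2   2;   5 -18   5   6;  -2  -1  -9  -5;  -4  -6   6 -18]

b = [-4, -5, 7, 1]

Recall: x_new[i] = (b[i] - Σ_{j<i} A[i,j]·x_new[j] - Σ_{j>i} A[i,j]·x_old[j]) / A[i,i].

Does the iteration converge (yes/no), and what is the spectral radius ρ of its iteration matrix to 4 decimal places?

yes, ρ = 0.6628

Write A = D+L+U with D = diag(-10, -18, -9, -18).
GS T = -(D+L)⁻¹U: row 0 first, T[0,3] = -(2)/(-10) = +0.2000; later rows by forward substitution.
  T[0,:] = [+0.0000 -0.5000 -0.2000 +0.2000]
  T[1,:] = [+0.0000 -0.1389 +0.2222 +0.3889]
  T[2,:] = [+0.0000 +0.1265 +0.0198 -0.6432]
  T[3,:] = [+0.0000 +0.1996 -0.0230 -0.3885]
|eigenvalues of T|: 0.6628, 0.1608, 0.1608, 0.0000.
ρ(T) = max|λ| = 0.6628; 0.6628 < 1, so it converges for any x₀.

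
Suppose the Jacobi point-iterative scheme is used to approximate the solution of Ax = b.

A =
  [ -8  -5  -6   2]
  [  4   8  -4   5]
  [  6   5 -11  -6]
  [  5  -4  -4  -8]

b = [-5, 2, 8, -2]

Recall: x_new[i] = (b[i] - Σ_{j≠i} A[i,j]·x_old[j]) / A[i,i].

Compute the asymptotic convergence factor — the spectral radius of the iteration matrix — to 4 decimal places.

1.2744

Let D = diag(-8, 8, -11, -8); L, U the strict triangles.
Jacobi: T = -D⁻¹(L+U), T[2,1] = -(5)/(-11) = +0.4545; T[2,2] = 0.
  T[0,:] = [+0.0000, -0.6250, -0.7500, +0.2500]
  T[1,:] = [-0.5000, +0.0000, +0.5000, -0.6250]
  T[2,:] = [+0.5455, +0.4545, +0.0000, -0.5455]
  T[3,:] = [+0.6250, -0.5000, -0.5000, +0.0000]
|λ(T)| sorted: 1.2744, 0.6008, 0.6008, 0.5149.
spectral radius ρ = 1.2744; 1.2744 > 1: divergent.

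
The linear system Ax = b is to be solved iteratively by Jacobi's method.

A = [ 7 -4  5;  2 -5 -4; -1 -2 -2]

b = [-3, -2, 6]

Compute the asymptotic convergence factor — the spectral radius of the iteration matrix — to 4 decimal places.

1.3312

Split A = D + L + U, D = diag(7, -5, -2).
Jacobi: T = -D⁻¹(L+U), T[1,2] = -(-4)/(-5) = -0.8000; T[1,1] = 0.
  T[0,:] = [+0.0000, +0.5714, -0.7143]
  T[1,:] = [+0.4000, +0.0000, -0.8000]
  T[2,:] = [-0.5000, -1.0000, +0.0000]
|eigenvalues of T|: 1.3312, 0.9037, 0.4275.
ρ(T) = max|λ| = 1.3312; 1.3312 > 1: divergent.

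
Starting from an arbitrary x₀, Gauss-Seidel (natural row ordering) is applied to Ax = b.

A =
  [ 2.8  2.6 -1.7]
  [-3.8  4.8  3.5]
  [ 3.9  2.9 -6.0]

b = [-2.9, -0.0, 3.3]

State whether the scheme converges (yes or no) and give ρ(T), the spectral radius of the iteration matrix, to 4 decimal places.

Write A = D+L+U with D = diag(2.8, 4.8, -6).
Gauss-Seidel: T = -(D+L)⁻¹U, row 0 first, T[0,1] = -(2.6)/(2.8) = -0.9286; later rows by forward substitution.
  T[0,:] = [+0.0000  -0.9286  +0.6071]
  T[1,:] = [+0.0000  -0.7351  -0.2485]
  T[2,:] = [+0.0000  -0.9589  +0.2745]
|roots of det(T-λI)|: 0.9325, 0.4719, 0.0000.
ρ = 0.9325; 0.9325 < 1: convergent.

yes, ρ = 0.9325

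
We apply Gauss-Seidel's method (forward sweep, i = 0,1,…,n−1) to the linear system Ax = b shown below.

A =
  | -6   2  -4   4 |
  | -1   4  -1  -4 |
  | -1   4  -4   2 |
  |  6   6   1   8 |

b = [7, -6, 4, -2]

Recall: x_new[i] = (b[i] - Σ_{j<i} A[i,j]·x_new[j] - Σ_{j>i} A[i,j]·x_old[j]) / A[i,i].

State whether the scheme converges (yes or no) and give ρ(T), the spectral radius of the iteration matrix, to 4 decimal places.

Diagonal D = diag(-6, 4, -4, 8); L, U strict lower/upper.
GS T = -(D+L)⁻¹U: row 0 first, T[0,1] = -(2)/(-6) = +0.3333; later rows by forward substitution.
  T[0,:] = [+0.0000, +0.3333, -0.6667, +0.6667]
  T[1,:] = [+0.0000, +0.0833, +0.0833, +1.1667]
  T[2,:] = [+0.0000, -0.0000, +0.2500, +1.5000]
  T[3,:] = [+0.0000, -0.3125, +0.4062, -1.5625]
moduli |λ_i(T)| = 1.6828, 0.4081, 0.0455, 0.0000.
ρ(T) = max|λ| = 1.6828; 1.6828 > 1 ⇒ diverges.

no, ρ = 1.6828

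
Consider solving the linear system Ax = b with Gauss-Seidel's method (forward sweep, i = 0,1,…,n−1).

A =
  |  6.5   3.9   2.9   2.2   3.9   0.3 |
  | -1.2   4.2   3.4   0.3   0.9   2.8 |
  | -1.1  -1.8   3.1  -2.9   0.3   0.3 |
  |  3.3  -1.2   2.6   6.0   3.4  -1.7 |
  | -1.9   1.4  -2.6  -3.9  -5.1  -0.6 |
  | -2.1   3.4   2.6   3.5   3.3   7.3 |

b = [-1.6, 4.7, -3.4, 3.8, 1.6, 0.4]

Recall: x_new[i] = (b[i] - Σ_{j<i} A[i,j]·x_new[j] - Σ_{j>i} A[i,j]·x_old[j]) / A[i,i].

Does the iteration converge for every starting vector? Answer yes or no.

no

Write A = D+L+U with D = diag(6.5, 4.2, 3.1, 6, -5.1, 7.3).
GS T = -(D+L)⁻¹U: row 0 first, T[0,5] = -(0.3)/(6.5) = -0.0462; later rows by forward substitution.
  T[0,:] = [+0.0000 -0.6000 -0.4462 -0.3385 -0.6000 -0.0462]
  T[1,:] = [+0.0000 -0.1714 -0.9370 -0.1681 -0.3857 -0.6799]
  T[2,:] = [+0.0000 -0.3124 -0.7024 +0.7178 -0.5336 -0.5079]
  T[3,:] = [+0.0000 +0.4311 +0.3623 -0.1585 -0.0826 +0.3928]
  T[4,:] = [+0.0000 +0.0061 -0.0100 -0.1648 +0.4528 -0.3286]
  T[5,:] = [+0.0000 -0.1909 +0.3890 -0.1242 +0.0320 +0.4444]
|λ(T)| sorted: 1.1669, 0.7288, 0.4115, 0.4115, 0.0605, 0.0000.
ρ = 1.1669; 1.1669 > 1 ⇒ diverges.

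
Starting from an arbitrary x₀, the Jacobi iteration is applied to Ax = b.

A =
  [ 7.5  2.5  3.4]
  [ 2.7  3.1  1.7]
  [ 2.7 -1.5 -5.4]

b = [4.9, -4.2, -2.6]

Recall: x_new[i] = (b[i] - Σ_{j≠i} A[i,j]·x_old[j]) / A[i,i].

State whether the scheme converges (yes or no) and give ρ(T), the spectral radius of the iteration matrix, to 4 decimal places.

Let D = diag(7.5, 3.1, -5.4); L, U the strict triangles.
Jacobi: T = -D⁻¹(L+U), T[1,0] = -(2.7)/(3.1) = -0.8710; T[1,1] = 0.
  T[0,:] = [+0.0000, -0.3333, -0.4533]
  T[1,:] = [-0.8710, +0.0000, -0.5484]
  T[2,:] = [+0.5000, -0.2778, +0.0000]
|roots of det(T-λI)|: 0.5024, 0.4146, 0.0878.
ρ(T) = max|λ| = 0.5024; 0.5024 < 1: convergent.

yes, ρ = 0.5024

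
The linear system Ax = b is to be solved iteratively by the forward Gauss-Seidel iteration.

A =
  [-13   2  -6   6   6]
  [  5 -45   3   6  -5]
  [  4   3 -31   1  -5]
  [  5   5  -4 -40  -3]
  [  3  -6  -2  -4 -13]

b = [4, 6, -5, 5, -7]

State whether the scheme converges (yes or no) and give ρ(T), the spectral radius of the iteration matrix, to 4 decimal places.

yes, ρ = 0.1890

Split A = D + L + U, D = diag(-13, -45, -31, -40, -13).
Gauss-Seidel: T = -(D+L)⁻¹U, row 0 first, T[0,2] = -(-6)/(-13) = -0.4615; later rows by forward substitution.
  T[0,:] = [+0.0000, +0.1538, -0.4615, +0.4615, +0.4615]
  T[1,:] = [+0.0000, +0.0171, +0.0154, +0.1846, -0.0598]
  T[2,:] = [+0.0000, +0.0215, -0.0581, +0.1097, -0.1075]
  T[3,:] = [+0.0000, +0.0192, -0.0500, +0.0698, -0.0140]
  T[4,:] = [+0.0000, +0.0184, -0.0893, -0.0170, +0.1550]
|roots of det(T-λI)|: 0.1890, 0.0746, 0.0743, 0.0055, 0.0000.
ρ = 0.1890; 0.1890 < 1, so it converges for any x₀.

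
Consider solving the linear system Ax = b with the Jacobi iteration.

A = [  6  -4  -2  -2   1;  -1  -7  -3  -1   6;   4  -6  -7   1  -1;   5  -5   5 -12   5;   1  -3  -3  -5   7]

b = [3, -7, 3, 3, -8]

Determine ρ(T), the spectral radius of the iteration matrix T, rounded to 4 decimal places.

A = D + L + U where D = diag(6, -7, -7, -12, 7).
T_J = -D⁻¹(L+U): T[2,4] = -(-1)/(-7) = -0.1429; T[2,2] = 0.
  T[0,:] = [+0.0000 +0.6667 +0.3333 +0.3333 -0.1667]
  T[1,:] = [-0.1429 +0.0000 -0.4286 -0.1429 +0.8571]
  T[2,:] = [+0.5714 -0.8571 +0.0000 +0.1429 -0.1429]
  T[3,:] = [+0.4167 -0.4167 +0.4167 +0.0000 +0.4167]
  T[4,:] = [-0.1429 +0.4286 +0.4286 +0.7143 +0.0000]
moduli |λ_i(T)| = 1.3145, 0.7497, 0.7497, 0.4151, 0.4041.
spectral radius ρ = 1.3145; 1.3145 > 1, so it fails to converge.

1.3145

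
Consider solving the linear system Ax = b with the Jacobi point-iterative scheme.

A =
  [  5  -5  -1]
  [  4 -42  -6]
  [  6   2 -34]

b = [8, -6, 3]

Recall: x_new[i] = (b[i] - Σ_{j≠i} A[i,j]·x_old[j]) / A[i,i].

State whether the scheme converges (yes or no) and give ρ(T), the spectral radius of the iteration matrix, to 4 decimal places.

yes, ρ = 0.4232

Let D = diag(5, -42, -34); L, U the strict triangles.
Jacobi: T = -D⁻¹(L+U), T[1,0] = -(4)/(-42) = +0.0952; T[1,1] = 0.
  T[0,:] = [+0.0000 +1.0000 +0.2000]
  T[1,:] = [+0.0952 +0.0000 -0.1429]
  T[2,:] = [+0.1765 +0.0588 +0.0000]
eigenvalue magnitudes: 0.4232, 0.2386, 0.2386.
ρ = 0.4232; 0.4232 < 1: convergent.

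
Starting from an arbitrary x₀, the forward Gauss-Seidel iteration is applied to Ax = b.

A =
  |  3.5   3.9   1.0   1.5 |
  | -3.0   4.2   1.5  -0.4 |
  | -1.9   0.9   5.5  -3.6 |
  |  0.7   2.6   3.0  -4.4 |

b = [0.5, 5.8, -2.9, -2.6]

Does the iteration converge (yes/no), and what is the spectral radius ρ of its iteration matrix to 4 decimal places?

yes, ρ = 0.8568

Diagonal D = diag(3.5, 4.2, 5.5, -4.4); L, U strict lower/upper.
Gauss-Seidel: T = -(D+L)⁻¹U, row 0 first, T[0,1] = -(3.9)/(3.5) = -1.1143; later rows by forward substitution.
  T[0,:] = [+0.0000 -1.1143 -0.2857 -0.4286]
  T[1,:] = [+0.0000 -0.7959 -0.5612 -0.2109]
  T[2,:] = [+0.0000 -0.2547 -0.0069 +0.5410]
  T[3,:] = [+0.0000 -0.8212 -0.3818 +0.1761]
|eigenvalues of T|: 0.8568, 0.3632, 0.1332, 0.0000.
ρ = 0.8568; 0.8568 < 1, so it converges for any x₀.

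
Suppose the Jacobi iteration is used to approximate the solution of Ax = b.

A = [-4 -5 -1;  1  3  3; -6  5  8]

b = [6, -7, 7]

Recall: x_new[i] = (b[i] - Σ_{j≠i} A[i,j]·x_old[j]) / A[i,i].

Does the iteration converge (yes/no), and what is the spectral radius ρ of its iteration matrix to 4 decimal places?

no, ρ = 1.2500

A = D + L + U where D = diag(-4, 3, 8).
T_J = -D⁻¹(L+U): T[2,1] = -(5)/(8) = -0.6250; T[2,2] = 0.
  T[0,:] = [+0.0000, -1.2500, -0.2500]
  T[1,:] = [-0.3333, +0.0000, -1.0000]
  T[2,:] = [+0.7500, -0.6250, +0.0000]
|roots of det(T-λI)|: 1.2500, 0.8416, 0.8416.
ρ = 1.2500; 1.2500 > 1, so it fails to converge.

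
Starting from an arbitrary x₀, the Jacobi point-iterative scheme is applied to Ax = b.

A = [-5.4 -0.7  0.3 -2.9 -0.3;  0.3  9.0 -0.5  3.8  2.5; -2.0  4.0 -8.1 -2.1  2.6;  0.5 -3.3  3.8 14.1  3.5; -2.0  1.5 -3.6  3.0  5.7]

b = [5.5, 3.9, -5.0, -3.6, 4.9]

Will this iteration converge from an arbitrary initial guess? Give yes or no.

yes

A = D + L + U where D = diag(-5.4, 9, -8.1, 14.1, 5.7).
Jacobi T = -D⁻¹(L+U): T[3,1] = -(-3.3)/(14.1) = +0.2340; T[3,3] = 0.
  T[0,:] = [+0.0000 -0.1296 +0.0556 -0.5370 -0.0556]
  T[1,:] = [-0.0333 +0.0000 +0.0556 -0.4222 -0.2778]
  T[2,:] = [-0.2469 +0.4938 +0.0000 -0.2593 +0.3210]
  T[3,:] = [-0.0355 +0.2340 -0.2695 +0.0000 -0.2482]
  T[4,:] = [+0.3509 -0.2632 +0.6316 -0.5263 +0.0000]
|roots of det(T-λI)|: 0.7316, 0.5830, 0.3477, 0.3477, 0.1959.
ρ = 0.7316; 0.7316 < 1: convergent.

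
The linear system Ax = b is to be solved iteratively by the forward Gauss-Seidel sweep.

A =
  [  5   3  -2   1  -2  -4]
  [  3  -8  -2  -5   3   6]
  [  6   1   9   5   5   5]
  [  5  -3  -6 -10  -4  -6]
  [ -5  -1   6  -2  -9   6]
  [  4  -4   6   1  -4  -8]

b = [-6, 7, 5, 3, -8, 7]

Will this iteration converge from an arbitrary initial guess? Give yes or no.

Let D = diag(5, -8, 9, -10, -9, -8); L, U the strict triangles.
GS T = -(D+L)⁻¹U: row 0 first, T[0,4] = -(-2)/(5) = +0.4000; later rows by forward substitution.
  T[0,:] = [+0.0000 -0.6000 +0.4000 -0.2000 +0.4000 +0.8000]
  T[1,:] = [+0.0000 -0.2250 -0.1000 -0.7000 +0.5250 +1.0500]
  T[2,:] = [+0.0000 +0.4250 -0.2556 -0.3444 -0.8806 -1.2056]
  T[3,:] = [+0.0000 -0.4875 +0.3833 +0.3167 +0.1708 +0.2083]
  T[4,:] = [+0.0000 +0.7500 -0.4667 -0.1111 -0.9056 -0.7444]
  T[5,:] = [+0.0000 -0.3047 +0.3396 +0.0868 -0.2488 -0.6309]
moduli |λ_i(T)| = 1.4540, 0.4231, 0.4076, 0.4076, 0.1087, 0.0000.
ρ = 1.4540; 1.4540 > 1, so it fails to converge.

no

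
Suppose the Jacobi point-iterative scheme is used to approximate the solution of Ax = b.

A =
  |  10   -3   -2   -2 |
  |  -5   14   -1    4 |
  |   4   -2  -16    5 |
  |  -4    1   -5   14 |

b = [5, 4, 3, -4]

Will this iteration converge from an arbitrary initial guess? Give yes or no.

yes

Write A = D+L+U with D = diag(10, 14, -16, 14).
T_J = -D⁻¹(L+U): T[2,1] = -(-2)/(-16) = -0.1250; T[2,2] = 0.
  T[0,:] = [+0.0000  +0.3000  +0.2000  +0.2000]
  T[1,:] = [+0.3571  +0.0000  +0.0714  -0.2857]
  T[2,:] = [+0.2500  -0.1250  +0.0000  +0.3125]
  T[3,:] = [+0.2857  -0.0714  +0.3571  +0.0000]
|λ(T)| sorted: 0.5382, 0.4491, 0.3440, 0.2550.
ρ(T) = max|λ| = 0.5382; 0.5382 < 1 ⇒ converges.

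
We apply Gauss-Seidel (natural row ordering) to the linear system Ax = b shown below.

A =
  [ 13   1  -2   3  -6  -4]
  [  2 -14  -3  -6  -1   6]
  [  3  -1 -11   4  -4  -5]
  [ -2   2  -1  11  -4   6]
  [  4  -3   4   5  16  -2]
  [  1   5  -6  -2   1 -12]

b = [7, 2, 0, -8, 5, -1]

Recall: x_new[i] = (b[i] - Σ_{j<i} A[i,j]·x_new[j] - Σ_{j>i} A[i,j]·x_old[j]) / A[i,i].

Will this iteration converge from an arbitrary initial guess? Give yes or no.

Diagonal D = diag(13, -14, -11, 11, 16, -12); L, U strict lower/upper.
GS T = -(D+L)⁻¹U: row 0 first, T[0,1] = -(1)/(13) = -0.0769; later rows by forward substitution.
  T[0,:] = [+0.0000, -0.0769, +0.1538, -0.2308, +0.4615, +0.3077]
  T[1,:] = [+0.0000, -0.0110, -0.1923, -0.4615, -0.0055, +0.4725]
  T[2,:] = [+0.0000, -0.0200, +0.0594, +0.3427, -0.2373, -0.4136]
  T[3,:] = [+0.0000, -0.0138, +0.0683, +0.0731, +0.4270, -0.6130]
  T[4,:] = [+0.0000, +0.0265, -0.1107, -0.1374, -0.1905, +0.4316]
  T[5,:] = [+0.0000, +0.0035, -0.1176, -0.4065, +0.0678, +0.5675]
eigenvalue magnitudes: 0.9233, 0.4080, 0.0776, 0.0426, 0.0182, 0.0000.
spectral radius ρ = 0.9233; 0.9233 < 1, so it converges for any x₀.

yes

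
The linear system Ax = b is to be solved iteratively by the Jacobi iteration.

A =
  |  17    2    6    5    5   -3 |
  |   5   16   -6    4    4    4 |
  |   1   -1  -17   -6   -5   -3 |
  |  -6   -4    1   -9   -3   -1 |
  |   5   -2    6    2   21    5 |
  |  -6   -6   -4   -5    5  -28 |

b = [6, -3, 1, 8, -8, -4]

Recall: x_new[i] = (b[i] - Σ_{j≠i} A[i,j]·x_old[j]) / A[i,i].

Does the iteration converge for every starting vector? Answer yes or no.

Write A = D+L+U with D = diag(17, 16, -17, -9, 21, -28).
T_J = -D⁻¹(L+U): T[3,0] = -(-6)/(-9) = -0.6667; T[3,3] = 0.
  T[0,:] = [+0.0000, -0.1176, -0.3529, -0.2941, -0.2941, +0.1765]
  T[1,:] = [-0.3125, +0.0000, +0.3750, -0.2500, -0.2500, -0.2500]
  T[2,:] = [+0.0588, -0.0588, +0.0000, -0.3529, -0.2941, -0.1765]
  T[3,:] = [-0.6667, -0.4444, +0.1111, +0.0000, -0.3333, -0.1111]
  T[4,:] = [-0.2381, +0.0952, -0.2857, -0.0952, +0.0000, -0.2381]
  T[5,:] = [-0.2143, -0.2143, -0.1429, -0.1786, +0.1786, +0.0000]
moduli |λ_i(T)| = 0.9104, 0.4890, 0.4890, 0.3791, 0.2925, 0.2925.
spectral radius ρ = 0.9104; 0.9104 < 1: convergent.

yes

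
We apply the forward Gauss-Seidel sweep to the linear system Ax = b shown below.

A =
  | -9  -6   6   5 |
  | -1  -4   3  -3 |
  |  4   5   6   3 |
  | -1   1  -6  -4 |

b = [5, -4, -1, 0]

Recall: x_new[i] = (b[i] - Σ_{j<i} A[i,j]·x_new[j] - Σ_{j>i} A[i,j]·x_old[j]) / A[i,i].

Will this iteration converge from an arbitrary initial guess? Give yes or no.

no

Split A = D + L + U, D = diag(-9, -4, 6, -4).
GS T = -(D+L)⁻¹U: row 0 first, T[0,2] = -(6)/(-9) = +0.6667; later rows by forward substitution.
  T[0,:] = [+0.0000  -0.6667  +0.6667  +0.5556]
  T[1,:] = [+0.0000  +0.1667  +0.5833  -0.8889]
  T[2,:] = [+0.0000  +0.3056  -0.9306  -0.1296]
  T[3,:] = [+0.0000  -0.2500  +1.3750  -0.1667]
|λ(T)| sorted: 1.1858, 0.2296, 0.2296, 0.0000.
ρ(T) = max|λ| = 1.1858; 1.1858 > 1 ⇒ diverges.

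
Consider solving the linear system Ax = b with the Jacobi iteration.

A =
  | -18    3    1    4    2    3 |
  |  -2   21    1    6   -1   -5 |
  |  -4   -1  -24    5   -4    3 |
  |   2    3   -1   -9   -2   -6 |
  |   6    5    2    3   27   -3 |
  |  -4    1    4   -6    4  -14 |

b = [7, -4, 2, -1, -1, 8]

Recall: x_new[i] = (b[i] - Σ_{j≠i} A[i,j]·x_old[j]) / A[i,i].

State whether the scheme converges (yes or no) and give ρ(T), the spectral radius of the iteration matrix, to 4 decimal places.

Let D = diag(-18, 21, -24, -9, 27, -14); L, U the strict triangles.
T_J = -D⁻¹(L+U): T[1,5] = -(-5)/(21) = +0.2381; T[1,1] = 0.
  T[0,:] = [+0.0000, +0.1667, +0.0556, +0.2222, +0.1111, +0.1667]
  T[1,:] = [+0.0952, +0.0000, -0.0476, -0.2857, +0.0476, +0.2381]
  T[2,:] = [-0.1667, -0.0417, +0.0000, +0.2083, -0.1667, +0.1250]
  T[3,:] = [+0.2222, +0.3333, -0.1111, +0.0000, -0.2222, -0.6667]
  T[4,:] = [-0.2222, -0.1852, -0.0741, -0.1111, +0.0000, +0.1111]
  T[5,:] = [-0.2857, +0.0714, +0.2857, -0.4286, +0.2857, +0.0000]
|eigenvalues of T|: 0.5777, 0.4886, 0.4886, 0.2862, 0.2862, 0.1251.
ρ(T) = max|λ| = 0.5777; 0.5777 < 1: convergent.

yes, ρ = 0.5777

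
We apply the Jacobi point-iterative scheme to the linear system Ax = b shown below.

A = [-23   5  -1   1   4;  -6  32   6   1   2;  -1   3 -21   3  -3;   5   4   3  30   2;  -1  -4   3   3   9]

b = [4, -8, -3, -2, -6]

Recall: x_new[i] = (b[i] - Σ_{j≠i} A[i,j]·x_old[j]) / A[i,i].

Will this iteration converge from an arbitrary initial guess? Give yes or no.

Diagonal D = diag(-23, 32, -21, 30, 9); L, U strict lower/upper.
Jacobi T = -D⁻¹(L+U): T[3,2] = -(3)/(30) = -0.1000; T[3,3] = 0.
  T[0,:] = [+0.0000  +0.2174  -0.0435  +0.0435  +0.1739]
  T[1,:] = [+0.1875  +0.0000  -0.1875  -0.0312  -0.0625]
  T[2,:] = [-0.0476  +0.1429  +0.0000  +0.1429  -0.1429]
  T[3,:] = [-0.1667  -0.1333  -0.1000  +0.0000  -0.0667]
  T[4,:] = [+0.1111  +0.4444  -0.3333  -0.3333  +0.0000]
moduli |λ_i(T)| = 0.4398, 0.3218, 0.3218, 0.1936, 0.1936.
spectral radius ρ = 0.4398; 0.4398 < 1 ⇒ converges.

yes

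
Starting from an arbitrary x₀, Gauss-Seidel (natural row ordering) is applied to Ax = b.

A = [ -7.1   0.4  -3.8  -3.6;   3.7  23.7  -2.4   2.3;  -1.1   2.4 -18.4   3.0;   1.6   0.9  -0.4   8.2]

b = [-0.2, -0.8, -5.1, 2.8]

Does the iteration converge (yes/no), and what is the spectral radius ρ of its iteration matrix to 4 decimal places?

A = D + L + U where D = diag(-7.1, 23.7, -18.4, 8.2).
Gauss-Seidel: T = -(D+L)⁻¹U, row 0 first, T[0,1] = -(0.4)/(-7.1) = +0.0563; later rows by forward substitution.
  T[0,:] = [+0.0000, +0.0563, -0.5352, -0.5070]
  T[1,:] = [+0.0000, -0.0088, +0.1848, -0.0179]
  T[2,:] = [+0.0000, -0.0045, +0.0561, +0.1910]
  T[3,:] = [+0.0000, -0.0102, +0.0869, +0.1102]
eigenvalue magnitudes: 0.2074, 0.0636, 0.0137, 0.0000.
ρ = 0.2074; 0.2074 < 1: convergent.

yes, ρ = 0.2074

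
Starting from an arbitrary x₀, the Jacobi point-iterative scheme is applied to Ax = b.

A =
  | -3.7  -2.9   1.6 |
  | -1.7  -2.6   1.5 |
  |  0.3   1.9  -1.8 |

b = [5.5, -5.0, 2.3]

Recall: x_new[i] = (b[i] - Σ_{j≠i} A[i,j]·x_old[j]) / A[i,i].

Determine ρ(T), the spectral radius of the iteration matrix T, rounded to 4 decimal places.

Let D = diag(-3.7, -2.6, -1.8); L, U the strict triangles.
Jacobi T = -D⁻¹(L+U): T[1,2] = -(1.5)/(-2.6) = +0.5769; T[1,1] = 0.
  T[0,:] = [+0.0000 -0.7838 +0.4324]
  T[1,:] = [-0.6538 +0.0000 +0.5769]
  T[2,:] = [+0.1667 +1.0556 +0.0000]
|roots of det(T-λI)|: 1.2243, 0.8755, 0.3487.
spectral radius ρ = 1.2243; 1.2243 > 1 ⇒ diverges.

1.2243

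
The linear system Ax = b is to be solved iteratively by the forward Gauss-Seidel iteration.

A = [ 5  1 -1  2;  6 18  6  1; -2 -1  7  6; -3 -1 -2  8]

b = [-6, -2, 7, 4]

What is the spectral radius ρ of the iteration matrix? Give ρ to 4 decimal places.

A = D + L + U where D = diag(5, 18, 7, 8).
GS T = -(D+L)⁻¹U: row 0 first, T[0,3] = -(2)/(5) = -0.4000; later rows by forward substitution.
  T[0,:] = [+0.0000, -0.2000, +0.2000, -0.4000]
  T[1,:] = [+0.0000, +0.0667, -0.4000, +0.0778]
  T[2,:] = [+0.0000, -0.0476, +0.0000, -0.9603]
  T[3,:] = [+0.0000, -0.0786, +0.0250, -0.3804]
moduli |λ_i(T)| = 0.4508, 0.2180, 0.2180, 0.0000.
ρ = 0.4508; 0.4508 < 1, so it converges for any x₀.

0.4508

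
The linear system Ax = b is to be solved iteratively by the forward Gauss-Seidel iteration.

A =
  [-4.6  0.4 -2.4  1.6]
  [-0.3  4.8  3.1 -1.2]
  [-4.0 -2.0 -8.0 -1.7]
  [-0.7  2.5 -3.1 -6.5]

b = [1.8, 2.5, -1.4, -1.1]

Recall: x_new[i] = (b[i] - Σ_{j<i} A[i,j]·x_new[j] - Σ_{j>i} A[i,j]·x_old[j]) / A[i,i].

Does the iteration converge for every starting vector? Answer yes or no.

yes

A = D + L + U where D = diag(-4.6, 4.8, -8, -6.5).
Gauss-Seidel: T = -(D+L)⁻¹U, row 0 first, T[0,3] = -(1.6)/(-4.6) = +0.3478; later rows by forward substitution.
  T[0,:] = [+0.0000, +0.0870, -0.5217, +0.3478]
  T[1,:] = [+0.0000, +0.0054, -0.6784, +0.2717]
  T[2,:] = [+0.0000, -0.0448, +0.4305, -0.4543]
  T[3,:] = [+0.0000, +0.0141, -0.4101, +0.2837]
eigenvalue magnitudes: 0.8315, 0.1243, 0.0124, 0.0000.
ρ = 0.8315; 0.8315 < 1 ⇒ converges.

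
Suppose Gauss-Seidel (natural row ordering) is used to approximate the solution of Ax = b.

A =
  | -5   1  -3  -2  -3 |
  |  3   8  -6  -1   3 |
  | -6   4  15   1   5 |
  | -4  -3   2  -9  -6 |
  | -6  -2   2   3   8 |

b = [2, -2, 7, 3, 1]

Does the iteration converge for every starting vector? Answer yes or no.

yes

Diagonal D = diag(-5, 8, 15, -9, 8); L, U strict lower/upper.
GS T = -(D+L)⁻¹U: row 0 first, T[0,4] = -(-3)/(-5) = -0.6000; later rows by forward substitution.
  T[0,:] = [+0.0000, +0.2000, -0.6000, -0.4000, -0.6000]
  T[1,:] = [+0.0000, -0.0750, +0.9750, +0.2750, -0.1500]
  T[2,:] = [+0.0000, +0.1000, -0.5000, -0.3000, -0.5333]
  T[3,:] = [+0.0000, -0.0417, -0.1694, +0.0194, -0.4685]
  T[4,:] = [+0.0000, +0.1219, -0.0177, -0.1635, -0.1785]
eigenvalue magnitudes: 0.8794, 0.2145, 0.2145, 0.1236, 0.0000.
spectral radius ρ = 0.8794; 0.8794 < 1: convergent.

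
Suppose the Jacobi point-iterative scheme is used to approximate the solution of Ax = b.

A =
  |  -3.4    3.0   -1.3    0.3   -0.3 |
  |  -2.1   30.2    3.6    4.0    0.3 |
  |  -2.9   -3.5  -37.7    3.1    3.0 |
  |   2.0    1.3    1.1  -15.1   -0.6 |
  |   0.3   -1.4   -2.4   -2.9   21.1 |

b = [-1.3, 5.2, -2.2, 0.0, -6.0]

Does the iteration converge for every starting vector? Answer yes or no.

Diagonal D = diag(-3.4, 30.2, -37.7, -15.1, 21.1); L, U strict lower/upper.
T_J = -D⁻¹(L+U): T[3,2] = -(1.1)/(-15.1) = +0.0728; T[3,3] = 0.
  T[0,:] = [+0.0000  +0.8824  -0.3824  +0.0882  -0.0882]
  T[1,:] = [+0.0695  +0.0000  -0.1192  -0.1325  -0.0099]
  T[2,:] = [-0.0769  -0.0928  +0.0000  +0.0822  +0.0796]
  T[3,:] = [+0.1325  +0.0861  +0.0728  +0.0000  -0.0397]
  T[4,:] = [-0.0142  +0.0664  +0.1137  +0.1374  +0.0000]
|eigenvalues of T|: 0.3471, 0.2452, 0.2452, 0.1103, 0.0032.
ρ(T) = max|λ| = 0.3471; 0.3471 < 1 ⇒ converges.

yes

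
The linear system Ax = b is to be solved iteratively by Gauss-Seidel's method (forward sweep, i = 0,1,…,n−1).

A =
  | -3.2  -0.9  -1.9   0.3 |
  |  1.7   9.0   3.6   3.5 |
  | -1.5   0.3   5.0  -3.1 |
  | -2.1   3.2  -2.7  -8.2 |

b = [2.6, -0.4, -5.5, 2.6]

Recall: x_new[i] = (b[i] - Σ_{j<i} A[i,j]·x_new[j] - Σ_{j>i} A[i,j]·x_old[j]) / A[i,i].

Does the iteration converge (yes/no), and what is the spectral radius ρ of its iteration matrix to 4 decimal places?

Split A = D + L + U, D = diag(-3.2, 9, 5, -8.2).
GS T = -(D+L)⁻¹U: row 0 first, T[0,1] = -(-0.9)/(-3.2) = -0.2812; later rows by forward substitution.
  T[0,:] = [+0.0000, -0.2812, -0.5938, +0.0938]
  T[1,:] = [+0.0000, +0.0531, -0.2878, -0.4066]
  T[2,:] = [+0.0000, -0.0876, -0.1609, +0.6725]
  T[3,:] = [+0.0000, +0.1216, +0.0927, -0.4041]
eigenvalue magnitudes: 0.5719, 0.1767, 0.1767, 0.0000.
ρ = 0.5719; 0.5719 < 1: convergent.

yes, ρ = 0.5719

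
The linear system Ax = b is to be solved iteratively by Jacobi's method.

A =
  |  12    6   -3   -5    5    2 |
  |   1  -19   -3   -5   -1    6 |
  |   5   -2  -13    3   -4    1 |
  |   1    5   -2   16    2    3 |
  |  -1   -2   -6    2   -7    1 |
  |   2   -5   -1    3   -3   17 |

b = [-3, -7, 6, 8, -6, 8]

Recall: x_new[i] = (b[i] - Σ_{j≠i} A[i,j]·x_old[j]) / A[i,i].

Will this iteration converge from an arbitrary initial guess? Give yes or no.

yes

A = D + L + U where D = diag(12, -19, -13, 16, -7, 17).
Jacobi: T = -D⁻¹(L+U), T[0,5] = -(2)/(12) = -0.1667; T[0,0] = 0.
  T[0,:] = [+0.0000 -0.5000 +0.2500 +0.4167 -0.4167 -0.1667]
  T[1,:] = [+0.0526 +0.0000 -0.1579 -0.2632 -0.0526 +0.3158]
  T[2,:] = [+0.3846 -0.1538 +0.0000 +0.2308 -0.3077 +0.0769]
  T[3,:] = [-0.0625 -0.3125 +0.1250 +0.0000 -0.1250 -0.1875]
  T[4,:] = [-0.1429 -0.2857 -0.8571 +0.2857 +0.0000 +0.1429]
  T[5,:] = [-0.1176 +0.2941 +0.0588 -0.1765 +0.1765 +0.0000]
moduli |λ_i(T)| = 0.8897, 0.5001, 0.5001, 0.3333, 0.2331, 0.0664.
spectral radius ρ = 0.8897; 0.8897 < 1, so it converges for any x₀.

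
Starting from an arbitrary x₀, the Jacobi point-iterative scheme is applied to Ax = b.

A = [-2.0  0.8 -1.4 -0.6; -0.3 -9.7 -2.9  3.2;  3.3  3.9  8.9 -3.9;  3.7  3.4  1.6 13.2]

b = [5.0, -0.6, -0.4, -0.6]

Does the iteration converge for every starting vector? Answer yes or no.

yes

Diagonal D = diag(-2, -9.7, 8.9, 13.2); L, U strict lower/upper.
Jacobi: T = -D⁻¹(L+U), T[0,3] = -(-0.6)/(-2) = -0.3000; T[0,0] = 0.
  T[0,:] = [+0.0000, +0.4000, -0.7000, -0.3000]
  T[1,:] = [-0.0309, +0.0000, -0.2990, +0.3299]
  T[2,:] = [-0.3708, -0.4382, +0.0000, +0.4382]
  T[3,:] = [-0.2803, -0.2576, -0.1212, +0.0000]
|roots of det(T-λI)|: 0.7137, 0.3459, 0.3459, 0.1083.
spectral radius ρ = 0.7137; 0.7137 < 1 ⇒ converges.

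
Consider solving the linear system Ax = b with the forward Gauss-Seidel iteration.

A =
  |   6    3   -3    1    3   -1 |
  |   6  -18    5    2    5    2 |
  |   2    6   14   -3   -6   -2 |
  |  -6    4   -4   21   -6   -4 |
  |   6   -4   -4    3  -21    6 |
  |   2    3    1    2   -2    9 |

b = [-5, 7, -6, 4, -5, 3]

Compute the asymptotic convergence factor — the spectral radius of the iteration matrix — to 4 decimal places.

A = D + L + U where D = diag(6, -18, 14, 21, -21, 9).
GS T = -(D+L)⁻¹U: row 0 first, T[0,5] = -(-1)/(6) = +0.1667; later rows by forward substitution.
  T[0,:] = [+0.0000 -0.5000 +0.5000 -0.1667 -0.5000 +0.1667]
  T[1,:] = [+0.0000 -0.1667 +0.4444 +0.0556 +0.1111 +0.1667]
  T[2,:] = [+0.0000 +0.1429 -0.2619 +0.2143 +0.4524 +0.0476]
  T[3,:] = [+0.0000 -0.0839 +0.0083 -0.0174 +0.2079 +0.2154]
  T[4,:] = [+0.0000 -0.1503 +0.1093 -0.1015 -0.2205 +0.3233]
  T[5,:] = [+0.0000 +0.1360 -0.2077 -0.0240 -0.0714 -0.0739]
eigenvalue magnitudes: 0.7023, 0.3482, 0.3482, 0.0837, 0.0757, 0.0000.
ρ = 0.7023; 0.7023 < 1, so it converges for any x₀.

0.7023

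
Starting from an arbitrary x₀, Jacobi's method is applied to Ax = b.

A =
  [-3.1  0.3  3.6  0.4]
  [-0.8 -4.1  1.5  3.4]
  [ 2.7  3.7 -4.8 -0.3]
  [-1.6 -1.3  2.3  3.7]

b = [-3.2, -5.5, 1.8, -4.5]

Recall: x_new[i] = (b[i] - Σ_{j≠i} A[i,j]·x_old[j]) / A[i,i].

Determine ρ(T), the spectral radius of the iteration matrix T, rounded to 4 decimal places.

1.3482

Write A = D+L+U with D = diag(-3.1, -4.1, -4.8, 3.7).
Jacobi T = -D⁻¹(L+U): T[1,3] = -(3.4)/(-4.1) = +0.8293; T[1,1] = 0.
  T[0,:] = [+0.0000, +0.0968, +1.1613, +0.1290]
  T[1,:] = [-0.1951, +0.0000, +0.3659, +0.8293]
  T[2,:] = [+0.5625, +0.7708, +0.0000, -0.0625]
  T[3,:] = [+0.4324, +0.3514, -0.6216, +0.0000]
|eigenvalues of T|: 1.3482, 0.8643, 0.3115, 0.3115.
ρ = 1.3482; 1.3482 > 1, so it fails to converge.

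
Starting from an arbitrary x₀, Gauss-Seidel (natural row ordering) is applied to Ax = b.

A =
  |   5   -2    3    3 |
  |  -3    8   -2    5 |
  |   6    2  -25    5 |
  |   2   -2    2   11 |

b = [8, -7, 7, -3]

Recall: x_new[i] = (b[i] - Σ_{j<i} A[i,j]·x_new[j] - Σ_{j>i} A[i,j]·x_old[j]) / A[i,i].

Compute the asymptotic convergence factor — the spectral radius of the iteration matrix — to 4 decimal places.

Write A = D+L+U with D = diag(5, 8, -25, 11).
Gauss-Seidel: T = -(D+L)⁻¹U, row 0 first, T[0,2] = -(3)/(5) = -0.6000; later rows by forward substitution.
  T[0,:] = [+0.0000  +0.4000  -0.6000  -0.6000]
  T[1,:] = [+0.0000  +0.1500  +0.0250  -0.8500]
  T[2,:] = [+0.0000  +0.1080  -0.1420  -0.0120]
  T[3,:] = [+0.0000  -0.0651  +0.1395  -0.0433]
|roots of det(T-λI)|: 0.3173, 0.2327, 0.0492, 0.0000.
ρ = 0.3173; 0.3173 < 1 ⇒ converges.

0.3173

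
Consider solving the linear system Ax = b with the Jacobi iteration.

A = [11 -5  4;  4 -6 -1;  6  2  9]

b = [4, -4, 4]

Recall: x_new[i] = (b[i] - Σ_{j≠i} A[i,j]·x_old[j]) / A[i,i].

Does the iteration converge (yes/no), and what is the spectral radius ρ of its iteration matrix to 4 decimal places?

Let D = diag(11, -6, 9); L, U the strict triangles.
T_J = -D⁻¹(L+U): T[1,2] = -(-1)/(-6) = -0.1667; T[1,1] = 0.
  T[0,:] = [+0.0000 +0.4545 -0.3636]
  T[1,:] = [+0.6667 +0.0000 -0.1667]
  T[2,:] = [-0.6667 -0.2222 +0.0000]
|roots of det(T-λI)|: 0.8406, 0.6494, 0.1912.
ρ = 0.8406; 0.8406 < 1 ⇒ converges.

yes, ρ = 0.8406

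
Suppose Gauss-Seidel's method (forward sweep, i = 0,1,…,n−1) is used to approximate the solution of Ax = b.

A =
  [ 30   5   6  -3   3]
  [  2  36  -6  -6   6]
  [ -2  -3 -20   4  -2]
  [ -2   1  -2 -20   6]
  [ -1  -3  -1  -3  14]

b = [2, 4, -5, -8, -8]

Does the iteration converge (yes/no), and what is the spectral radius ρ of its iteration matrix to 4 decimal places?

yes, ρ = 0.1707

Split A = D + L + U, D = diag(30, 36, -20, -20, 14).
T_GS = -(D+L)⁻¹U: row 0 first, T[0,4] = -(3)/(30) = -0.1000; later rows by forward substitution.
  T[0,:] = [+0.0000  -0.1667  -0.2000  +0.1000  -0.1000]
  T[1,:] = [+0.0000  +0.0093  +0.1778  +0.1611  -0.1611]
  T[2,:] = [+0.0000  +0.0153  -0.0067  +0.1658  -0.0658]
  T[3,:] = [+0.0000  +0.0156  +0.0296  -0.0185  +0.3085]
  T[4,:] = [+0.0000  -0.0055  +0.0297  +0.0495  +0.0197]
|λ(T)| sorted: 0.1707, 0.1195, 0.1195, 0.0489, 0.0000.
ρ = 0.1707; 0.1707 < 1 ⇒ converges.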